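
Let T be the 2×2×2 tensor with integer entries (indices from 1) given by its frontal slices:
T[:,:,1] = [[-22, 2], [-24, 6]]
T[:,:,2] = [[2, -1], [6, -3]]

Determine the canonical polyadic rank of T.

Lower bound: the mode-2 unfolding of T (rows indexed by j, columns by (i,k) = (1,1), (1,2), (2,1), (2,2)) is [[-22, 2, -24, 6], [2, -1, 6, -3]].
There the 2×2 minor on rows j ∈ {1, 2}, columns (i,k) ∈ {(1,1), (1,2)} is det [[-22, 2], [2, -1]] = 18 ≠ 0, so this unfolding has rank ≥ 2; CP rank is at least every unfolding rank, so rank(T) ≥ 2. (Unfolding ranks only ever bound the CP rank from below — rank(T) can be strictly larger than all of them — so the matching upper bound has to come from an explicit 2-term decomposition.)
Upper bound — finding two terms. Write S_k = T[:,:,k] for the frontal slices: S₁ = [[-22, 2], [-24, 6]], S₂ = [[2, -1], [6, -3]].
If T = a₁ ∘ b₁ ∘ c₁ + a₂ ∘ b₂ ∘ c₂ then each S_k = c₁[k]·a₁b₁ᵀ + c₂[k]·a₂b₂ᵀ. S₁ and S₂ are linearly independent, so a₁b₁ᵀ and a₂b₂ᵀ must span the same plane of matrices: they are the rank-1 matrices of the form x·S₁ + y·S₂.
det(x·S₁ + y·S₂) is −84·x² + 42·xy = (-42)·(2·x − y)(x), vanishing at (x:y) = (1:2) and (0:1).
M₁ = S₁ + 2·S₂ = [[-18, 0], [-12, 0]] = (-6)·[3, 2][1, 0]ᵀ and M₂ = S₂ = [[2, -1], [6, -3]] = [1, 3][2, -1]ᵀ, so take a₁ = [3, 2], b₁ = [1, 0], a₂ = [1, 3], b₂ = [2, -1].
Each slice is an integer combination of E₁ = a₁b₁ᵀ and E₂ = a₂b₂ᵀ: S₁ = −6·E₁ − 2·E₂, S₂ = E₂; reading off coefficients, c₁ = [-6, 0] and c₂ = [-2, 1].
Hence T = [3, 2] ∘ [1, 0] ∘ [-6, 0] + [1, 3] ∘ [2, -1] ∘ [-2, 1], so rank(T) ≤ 2.
These bounds meet, so rank(T) = 2.

2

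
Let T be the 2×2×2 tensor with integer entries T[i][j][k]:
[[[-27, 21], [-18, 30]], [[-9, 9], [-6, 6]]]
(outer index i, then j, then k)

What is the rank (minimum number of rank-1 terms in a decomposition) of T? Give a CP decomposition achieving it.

Lower bound: in the mode-2 unfolding of T (rows indexed by j, columns by (i,k)) the 2×2 minor on rows j ∈ {0, 1}, columns (i,k) ∈ {(0,0), (0,1)} is det [[-27, 21], [-18, 30]] = -432 ≠ 0, so that unfolding has rank ≥ 2 and hence rank(T) ≥ 2 (CP rank is at least every unfolding rank, though it can be larger).
Upper bound: with S_k = T[:,:,k], the two rank-1 terms a₁b₁ᵀ, a₂b₂ᵀ are the rank-1 members of the pencil x·S₀ + y·S₁.
det(x·S₀ + y·S₁) is 144·xy − 144·y² = 144·(x − y)(y), vanishing at (x:y) = (1:1) and (1:0).
M₁ = S₀ + S₁ = [[-6, 12], [0, 0]] = (-6)·[1, 0][1, -2]ᵀ and M₂ = S₀ = [[-27, -18], [-9, -6]] = (-3)·[3, 1][3, 2]ᵀ, so take a₁ = [1, 0], b₁ = [1, -2], a₂ = [3, 1], b₂ = [3, 2].
Each slice is an integer combination of E₁ = a₁b₁ᵀ and E₂ = a₂b₂ᵀ: S₀ = −3·E₂, S₁ = −6·E₁ + 3·E₂; reading off coefficients, c₁ = [0, -6] and c₂ = [-3, 3].
Hence T = [1, 0] ⊗ [1, -2] ⊗ [0, -6] + [3, 1] ⊗ [3, 2] ⊗ [-3, 3], so rank(T) ≤ 2.
These bounds meet, so rank(T) = 2.

rank(T) = 2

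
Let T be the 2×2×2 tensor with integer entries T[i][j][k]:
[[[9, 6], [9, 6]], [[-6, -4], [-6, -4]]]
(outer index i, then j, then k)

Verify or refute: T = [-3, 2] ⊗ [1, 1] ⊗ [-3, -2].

Yes

Reconstruct entrywise from the claimed factors. For example, T[1,0,0] = -6 and Σₗ aₗ[1]bₗ[0]cₗ[0] = (2)·(1)·(-3) = -6; checking all 8 entries, every one matches. The claim holds.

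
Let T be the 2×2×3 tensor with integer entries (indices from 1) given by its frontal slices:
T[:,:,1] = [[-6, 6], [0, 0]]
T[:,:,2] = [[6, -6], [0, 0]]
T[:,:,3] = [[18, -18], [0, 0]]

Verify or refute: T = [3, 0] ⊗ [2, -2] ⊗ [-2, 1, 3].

No

Reconstruct entry (1,1,1) from the claimed factors: Σₗ aₗ[1]bₗ[1]cₗ[1] = (3)·(2)·(-2) = -12, but T[1,1,1] = -6. The claim is false.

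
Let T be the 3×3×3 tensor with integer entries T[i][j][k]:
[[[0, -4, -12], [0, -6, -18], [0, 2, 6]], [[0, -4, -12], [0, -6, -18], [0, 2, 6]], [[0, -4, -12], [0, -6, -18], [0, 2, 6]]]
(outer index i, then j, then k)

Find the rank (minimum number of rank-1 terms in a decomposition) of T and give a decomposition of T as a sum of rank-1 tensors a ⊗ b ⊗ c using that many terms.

rank(T) = 1

Lower bound: T ≠ 0 (e.g. T[0,0,1] = -4), so rank(T) ≥ 1.
Upper bound: if T = a ⊗ b ⊗ c then every fibre of T is a multiple of the corresponding factor, so read the factors off the fibres through the nonzero entry T[0,0,1] = -4.
The mode-1 fibre T[:,0,1] = [-4, -4, -4] gives a = [1, 1, 1] (primitive direction); the mode-2 fibre T[0,:,1] = [-4, -6, 2] gives b = [2, 3, -1]; then c[k] = T[0,0,k] / (a[0]·b[0]) = [0, -4, -12] / 2 = [0, -2, -6].
Expanding [1, 1, 1] ⊗ [2, 3, -1] ⊗ [0, -2, -6] reproduces all 27 entries of T, so T = [1, 1, 1] ⊗ [2, 3, -1] ⊗ [0, -2, -6] and rank(T) ≤ 1.
These bounds meet, so rank(T) = 1.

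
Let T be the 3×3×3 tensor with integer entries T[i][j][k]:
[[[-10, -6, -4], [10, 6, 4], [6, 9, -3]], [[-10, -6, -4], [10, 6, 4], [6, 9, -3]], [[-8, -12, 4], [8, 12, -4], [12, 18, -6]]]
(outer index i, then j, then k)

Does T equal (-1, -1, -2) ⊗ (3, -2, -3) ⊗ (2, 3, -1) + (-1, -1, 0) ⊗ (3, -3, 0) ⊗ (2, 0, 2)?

Reconstruct entry (0,0,0) from the claimed factors: Σₗ aₗ[0]bₗ[0]cₗ[0] = (-1)·(3)·(2) + (-1)·(3)·(2) = -12, but T[0,0,0] = -10. The claim is false.

No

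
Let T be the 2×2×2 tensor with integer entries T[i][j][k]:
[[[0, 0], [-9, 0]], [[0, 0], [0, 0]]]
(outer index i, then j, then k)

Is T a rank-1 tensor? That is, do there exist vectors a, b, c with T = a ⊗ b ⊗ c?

If T = a ⊗ b ⊗ c then every fibre of T is a multiple of the corresponding factor, so read the factors off the fibres through the nonzero entry T[0,1,0] = -9.
The mode-1 fibre T[:,1,0] = [-9, 0] gives a = (1, 0) (primitive direction); the mode-2 fibre T[0,:,0] = [0, -9] gives b = (0, 1); then c[k] = T[0,1,k] / (a[0]·b[1]) = [-9, 0] / 1 = (-9, 0).
Expanding (1, 0) ⊗ (0, 1) ⊗ (-9, 0) reproduces all 8 entries of T, so T = (1, 0) ⊗ (0, 1) ⊗ (-9, 0) and rank(T) ≤ 1.
Equivalently every frontal slice T[:,:,k] is c[k] times the rank-1 matrix (1, 0) ⊗ (0, 1). So T has rank 1 (it is nonzero).

Yes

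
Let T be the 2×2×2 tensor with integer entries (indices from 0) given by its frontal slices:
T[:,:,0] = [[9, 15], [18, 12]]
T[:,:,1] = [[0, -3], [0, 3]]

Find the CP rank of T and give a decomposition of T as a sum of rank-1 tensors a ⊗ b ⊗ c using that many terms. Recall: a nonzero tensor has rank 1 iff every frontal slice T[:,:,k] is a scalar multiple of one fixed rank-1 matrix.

rank(T) = 2

Lower bound: the mode-1 unfolding of T (rows indexed by i, columns by (j,k) = (0,0), (0,1), (1,0), (1,1)) is [[9, 0, 15, -3], [18, 0, 12, 3]].
There the 2×2 minor on rows i ∈ {0, 1}, columns (j,k) ∈ {(0,0), (1,0)} is det [[9, 15], [18, 12]] = -162 ≠ 0, so this unfolding has rank ≥ 2; CP rank is at least every unfolding rank, so rank(T) ≥ 2. (Flattening ranks never certify an upper bound on CP rank; for that we must actually write T with 2 rank-1 terms.)
Upper bound — finding two terms. Write S_k = T[:,:,k] for the frontal slices: S₀ = [[9, 15], [18, 12]], S₁ = [[0, -3], [0, 3]].
If T = a₁ ⊗ b₁ ⊗ c₁ + a₂ ⊗ b₂ ⊗ c₂ then each S_k = c₁[k]·a₁b₁ᵀ + c₂[k]·a₂b₂ᵀ. S₀ and S₁ are linearly independent, so a₁b₁ᵀ and a₂b₂ᵀ must span the same plane of matrices: they are the rank-1 matrices of the form x·S₀ + y·S₁.
det(x·S₀ + y·S₁) is −162·x² + 81·xy = (-81)·(2·x − y)(x), vanishing at (x:y) = (1:2) and (0:1).
M₁ = S₀ + 2·S₁ = [[9, 9], [18, 18]] = 9·[1, 2][1, 1]ᵀ and M₂ = S₁ = [[0, -3], [0, 3]] = (-3)·[1, -1][0, 1]ᵀ, so take a₁ = [1, 2], b₁ = [1, 1], a₂ = [1, -1], b₂ = [0, 1].
Each slice is an integer combination of E₁ = a₁b₁ᵀ and E₂ = a₂b₂ᵀ: S₀ = 9·E₁ + 6·E₂, S₁ = −3·E₂; reading off coefficients, c₁ = [9, 0] and c₂ = [6, -3].
Hence T = [1, 2] ⊗ [1, 1] ⊗ [9, 0] + [1, -1] ⊗ [0, 1] ⊗ [6, -3], so rank(T) ≤ 2.
These bounds meet, so rank(T) = 2.
Check entry T[1,0,0] = 18: (2)·(1)·(9) + (-1)·(0)·(6) = 18.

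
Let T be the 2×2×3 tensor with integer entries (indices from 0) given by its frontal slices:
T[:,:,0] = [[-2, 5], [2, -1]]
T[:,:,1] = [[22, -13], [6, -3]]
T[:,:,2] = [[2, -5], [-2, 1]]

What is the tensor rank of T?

2

Lower bound: in the mode-2 unfolding of T (rows indexed by j, columns by (i,k)) the 2×2 minor on rows j ∈ {0, 1}, columns (i,k) ∈ {(0,0), (0,1)} is det [[-2, 22], [5, -13]] = -84 ≠ 0, so that unfolding has rank ≥ 2 and hence rank(T) ≥ 2 (CP rank is at least every unfolding rank, though it can be larger).
Upper bound: with S_k = T[:,:,k], the two rank-1 terms a₁b₁ᵀ, a₂b₂ᵀ are the rank-1 members of the pencil x·S₀ + y·S₁.
det(x·S₀ + y·S₁) is −8·x² − 20·xy + 12·y² = (-4)·(x + 3·y)(2·x − y), vanishing at (x:y) = (3:-1) and (1:2).
M₁ = 3·S₀ − S₁ = [[-28, 28], [0, 0]] = (-28)·(1, 0)(1, -1)ᵀ and M₂ = S₀ + 2·S₁ = [[42, -21], [14, -7]] = 7·(3, 1)(2, -1)ᵀ, so take a₁ = (1, 0), b₁ = (1, -1), a₂ = (3, 1), b₂ = (2, -1).
Each slice is an integer combination of E₁ = a₁b₁ᵀ and E₂ = a₂b₂ᵀ: S₀ = −8·E₁ + E₂, S₁ = 4·E₁ + 3·E₂, S₂ = 8·E₁ − E₂; reading off coefficients, c₁ = (-8, 4, 8) and c₂ = (1, 3, -1).
Hence T = (1, 0) ⊗ (1, -1) ⊗ (-8, 4, 8) + (3, 1) ⊗ (2, -1) ⊗ (1, 3, -1), so rank(T) ≤ 2.
These bounds meet, so rank(T) = 2.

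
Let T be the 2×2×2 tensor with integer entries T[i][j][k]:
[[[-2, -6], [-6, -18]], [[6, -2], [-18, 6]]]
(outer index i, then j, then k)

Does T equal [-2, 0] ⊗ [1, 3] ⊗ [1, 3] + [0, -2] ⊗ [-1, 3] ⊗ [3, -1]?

Reconstruct entrywise from the claimed factors. For example, T[1,1,0] = -18 and Σₗ aₗ[1]bₗ[1]cₗ[0] = (0)·(3)·(1) + (-2)·(3)·(3) = -18; checking all 8 entries, every one matches. The claim holds.

Yes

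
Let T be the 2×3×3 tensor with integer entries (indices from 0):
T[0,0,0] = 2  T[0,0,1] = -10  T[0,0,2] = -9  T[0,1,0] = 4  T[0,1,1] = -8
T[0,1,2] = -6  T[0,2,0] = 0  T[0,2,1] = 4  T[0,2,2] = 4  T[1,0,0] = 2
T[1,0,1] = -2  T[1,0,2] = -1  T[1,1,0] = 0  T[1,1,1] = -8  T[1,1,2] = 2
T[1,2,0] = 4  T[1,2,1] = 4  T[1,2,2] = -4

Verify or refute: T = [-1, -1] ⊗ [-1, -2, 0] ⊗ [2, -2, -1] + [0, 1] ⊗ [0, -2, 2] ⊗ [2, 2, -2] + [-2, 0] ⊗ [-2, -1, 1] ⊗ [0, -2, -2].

Yes

Reconstruct entrywise from the claimed factors. For example, T[0,0,2] = -9 and Σₗ aₗ[0]bₗ[0]cₗ[2] = (-1)·(-1)·(-1) + (0)·(0)·(-2) + (-2)·(-2)·(-2) = -9; checking all 18 entries, every one matches. The claim holds.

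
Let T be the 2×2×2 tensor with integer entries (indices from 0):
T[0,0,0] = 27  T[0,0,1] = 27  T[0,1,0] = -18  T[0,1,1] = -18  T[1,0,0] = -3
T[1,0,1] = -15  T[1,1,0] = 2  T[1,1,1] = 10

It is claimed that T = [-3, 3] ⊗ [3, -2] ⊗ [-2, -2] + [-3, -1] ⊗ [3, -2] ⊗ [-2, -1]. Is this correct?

Reconstruct entry (0,0,0) from the claimed factors: Σₗ aₗ[0]bₗ[0]cₗ[0] = (-3)·(3)·(-2) + (-3)·(3)·(-2) = 36, but T[0,0,0] = 27. The claim is false.

No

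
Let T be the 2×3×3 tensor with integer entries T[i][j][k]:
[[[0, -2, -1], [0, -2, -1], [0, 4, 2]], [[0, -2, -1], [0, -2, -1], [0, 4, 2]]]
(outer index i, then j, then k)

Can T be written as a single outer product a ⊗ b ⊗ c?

The mode-1 fibre T[:,0,1] = [-2, -2] gives a = [1, 1] (primitive direction); the mode-2 fibre T[0,:,1] = [-2, -2, 4] gives b = [1, 1, -2]; then c[k] = T[0,0,k] / (a[0]·b[0]) = [0, -2, -1] / 1 = [0, -2, -1].
Expanding [1, 1] ⊗ [1, 1, -2] ⊗ [0, -2, -1] reproduces all 18 entries of T, so T = [1, 1] ⊗ [1, 1, -2] ⊗ [0, -2, -1] and rank(T) ≤ 1.
Equivalently every frontal slice T[:,:,k] is c[k] times the rank-1 matrix [1, 1] ⊗ [1, 1, -2]. So T has rank 1 (it is nonzero).

Yes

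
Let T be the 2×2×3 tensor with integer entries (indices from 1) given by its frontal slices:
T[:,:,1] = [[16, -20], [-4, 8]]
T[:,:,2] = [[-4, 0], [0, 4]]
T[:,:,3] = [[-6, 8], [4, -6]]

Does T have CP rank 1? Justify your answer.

No

The mode-3 unfolding of T (rows indexed by k, columns by (i,j) = (1,1), (1,2), (2,1), (2,2)) is [[16, -20, -4, 8], [-4, 0, 0, 4], [-6, 8, 4, -6]].
There the 3×3 minor on rows k ∈ {1, 2, 3}, columns (i,j) ∈ {(1,1), (1,2), (2,1)} is det [[16, -20, -4], [-4, 0, 0], [-6, 8, 4]] = -192 ≠ 0, so this unfolding has rank ≥ 3; CP rank is at least every unfolding rank, so rank(T) ≥ 3.
In particular rank(T) ≥ 3 > 1, so T is not rank-1.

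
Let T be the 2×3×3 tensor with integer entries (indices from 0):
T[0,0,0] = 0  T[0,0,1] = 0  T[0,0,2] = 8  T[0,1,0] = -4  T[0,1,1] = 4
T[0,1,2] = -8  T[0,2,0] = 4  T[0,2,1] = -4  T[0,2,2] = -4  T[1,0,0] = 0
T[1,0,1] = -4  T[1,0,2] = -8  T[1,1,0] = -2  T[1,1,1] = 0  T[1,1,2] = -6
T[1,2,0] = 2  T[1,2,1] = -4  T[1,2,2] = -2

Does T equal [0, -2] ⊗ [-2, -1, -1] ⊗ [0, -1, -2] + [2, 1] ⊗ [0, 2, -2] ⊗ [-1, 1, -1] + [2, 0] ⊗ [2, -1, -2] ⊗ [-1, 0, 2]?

No

Reconstruct entry (0,0,0) from the claimed factors: Σₗ aₗ[0]bₗ[0]cₗ[0] = (0)·(-2)·(0) + (2)·(0)·(-1) + (2)·(2)·(-1) = -4, but T[0,0,0] = 0. The claim is false.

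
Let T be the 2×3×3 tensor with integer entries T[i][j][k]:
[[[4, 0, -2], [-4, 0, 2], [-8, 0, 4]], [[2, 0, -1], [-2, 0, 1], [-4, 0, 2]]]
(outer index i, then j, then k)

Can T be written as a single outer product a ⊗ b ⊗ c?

Yes

If T = a ⊗ b ⊗ c then every fibre of T is a multiple of the corresponding factor, so read the factors off the fibres through the nonzero entry T[0,0,0] = 4.
The mode-1 fibre T[:,0,0] = [4, 2] gives a = [2, 1] (primitive direction); the mode-2 fibre T[0,:,0] = [4, -4, -8] gives b = [1, -1, -2]; then c[k] = T[0,0,k] / (a[0]·b[0]) = [4, 0, -2] / 2 = [2, 0, -1].
Expanding [2, 1] ⊗ [1, -1, -2] ⊗ [2, 0, -1] reproduces all 18 entries of T, so T = [2, 1] ⊗ [1, -1, -2] ⊗ [2, 0, -1] and rank(T) ≤ 1.
Equivalently every frontal slice T[:,:,k] is c[k] times the rank-1 matrix [2, 1] ⊗ [1, -1, -2]. So T has rank 1 (it is nonzero).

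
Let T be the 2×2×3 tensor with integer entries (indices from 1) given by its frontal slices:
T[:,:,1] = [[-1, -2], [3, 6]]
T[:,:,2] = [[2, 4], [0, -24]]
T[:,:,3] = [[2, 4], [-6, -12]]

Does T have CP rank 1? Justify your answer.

The mode-1 unfolding of T (rows indexed by i, columns by (j,k) = (1,1), (1,2), (1,3), (2,1), (2,2), (2,3)) is [[-1, 2, 2, -2, 4, 4], [3, 0, -6, 6, -24, -12]].
There the 2×2 minor on rows i ∈ {1, 2}, columns (j,k) ∈ {(1,1), (1,2)} is det [[-1, 2], [3, 0]] = -6 ≠ 0, so this unfolding has rank ≥ 2; CP rank is at least every unfolding rank, so rank(T) ≥ 2.
In particular rank(T) ≥ 2 > 1, so T is not rank-1.

No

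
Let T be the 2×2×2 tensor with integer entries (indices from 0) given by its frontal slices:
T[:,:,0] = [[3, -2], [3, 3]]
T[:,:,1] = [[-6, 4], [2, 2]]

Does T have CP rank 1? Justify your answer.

No

The mode-1 unfolding of T (rows indexed by i, columns by (j,k) = (0,0), (0,1), (1,0), (1,1)) is [[3, -6, -2, 4], [3, 2, 3, 2]].
There the 2×2 minor on rows i ∈ {0, 1}, columns (j,k) ∈ {(0,0), (0,1)} is det [[3, -6], [3, 2]] = 24 ≠ 0, so this unfolding has rank ≥ 2; CP rank is at least every unfolding rank, so rank(T) ≥ 2.
In particular rank(T) ≥ 2 > 1, so T is not rank-1.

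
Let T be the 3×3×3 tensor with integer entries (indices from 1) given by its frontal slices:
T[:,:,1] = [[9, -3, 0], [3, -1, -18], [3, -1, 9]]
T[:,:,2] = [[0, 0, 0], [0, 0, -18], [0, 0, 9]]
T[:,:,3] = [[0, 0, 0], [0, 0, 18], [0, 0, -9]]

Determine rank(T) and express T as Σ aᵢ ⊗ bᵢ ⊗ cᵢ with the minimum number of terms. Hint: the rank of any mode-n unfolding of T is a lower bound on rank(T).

Lower bound: in the mode-3 unfolding of T (rows indexed by k, columns by (i,j)) the 2×2 minor on rows k ∈ {1, 2}, columns (i,j) ∈ {(1,1), (2,3)} is det [[9, -18], [0, -18]] = -162 ≠ 0, so that unfolding has rank ≥ 2 and hence rank(T) ≥ 2 (CP rank is at least every unfolding rank, though it can be larger).
Upper bound: with S_k = T[:,:,k], the two rank-1 terms a₁b₁ᵀ, a₂b₂ᵀ are the rank-1 members of the pencil x·S₁ + y·S₂.
The 2×2 minor of x·S₁ + y·S₂ on rows {1,2}, columns {1,3} is −162·x² − 162·xy = (-162)·(x + y)(x), vanishing at (x:y) = (1:-1) and (0:1).
M₁ = S₁ − S₂ = [[9, -3, 0], [3, -1, 0], [3, -1, 0]] = [3, 1, 1][3, -1, 0]ᵀ and M₂ = S₂ = [[0, 0, 0], [0, 0, -18], [0, 0, 9]] = (-9)·[0, 2, -1][0, 0, 1]ᵀ, so take a₁ = [3, 1, 1], b₁ = [3, -1, 0], a₂ = [0, 2, -1], b₂ = [0, 0, 1].
Each slice is an integer combination of E₁ = a₁b₁ᵀ and E₂ = a₂b₂ᵀ: S₁ = E₁ − 9·E₂, S₂ = −9·E₂, S₃ = 9·E₂; reading off coefficients, c₁ = [1, 0, 0] and c₂ = [-9, -9, 9].
Hence T = [3, 1, 1] ⊗ [3, -1, 0] ⊗ [1, 0, 0] + [0, 2, -1] ⊗ [0, 0, 1] ⊗ [-9, -9, 9], so rank(T) ≤ 2.
These bounds meet, so rank(T) = 2.

rank(T) = 2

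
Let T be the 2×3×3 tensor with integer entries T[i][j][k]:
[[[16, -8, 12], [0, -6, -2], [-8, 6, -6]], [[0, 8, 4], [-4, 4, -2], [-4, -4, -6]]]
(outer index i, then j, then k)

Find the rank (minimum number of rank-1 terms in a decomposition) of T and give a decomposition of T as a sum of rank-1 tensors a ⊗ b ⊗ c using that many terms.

Lower bound: the mode-2 unfolding of T (rows indexed by j, columns by (i,k) = (0,0), (0,1), (0,2), (1,0), (1,1), (1,2)) is [[16, -8, 12, 0, 8, 4], [0, -6, -2, -4, 4, -2], [-8, 6, -6, -4, -4, -6]].
There the 3×3 minor on rows j ∈ {0, 1, 2}, columns (i,k) ∈ {(0,0), (0,1), (0,2)} is det [[16, -8, 12], [0, -6, -2], [-8, 6, -6]] = 64 ≠ 0, so this unfolding has rank ≥ 3; CP rank is at least every unfolding rank, so rank(T) ≥ 3. (Flattening ranks never certify an upper bound on CP rank; for that we must actually write T with 3 rank-1 terms.)
Upper bound: T is a sum of 3 rank-1 terms, T = [1, -1] ⊗ [2, 1, -1] ⊗ [4, -4, 2] + [1, 0] ⊗ [0, 1, -1] ⊗ [-4, -2, -4] + [1, 1] ⊗ [1, 0, -1] ⊗ [8, 0, 8] (one valid choice — decompositions are not unique — normalised so each a, b is primitive with positive first nonzero entry; check it by expanding all entries), so rank(T) ≤ 3.
These bounds meet, so rank(T) = 3.

rank(T) = 3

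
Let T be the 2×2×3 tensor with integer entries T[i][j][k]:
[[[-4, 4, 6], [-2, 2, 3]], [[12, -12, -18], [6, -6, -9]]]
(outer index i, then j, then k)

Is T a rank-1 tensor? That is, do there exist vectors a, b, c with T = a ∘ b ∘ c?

Yes

If T = a ∘ b ∘ c then every fibre of T is a multiple of the corresponding factor, so read the factors off the fibres through the nonzero entry T[0,0,0] = -4.
The mode-1 fibre T[:,0,0] = [-4, 12] gives a = [1, -3] (primitive direction); the mode-2 fibre T[0,:,0] = [-4, -2] gives b = [2, 1]; then c[k] = T[0,0,k] / (a[0]·b[0]) = [-4, 4, 6] / 2 = [-2, 2, 3].
Expanding [1, -3] ∘ [2, 1] ∘ [-2, 2, 3] reproduces all 12 entries of T, so T = [1, -3] ∘ [2, 1] ∘ [-2, 2, 3] and rank(T) ≤ 1.
Equivalently every frontal slice T[:,:,k] is c[k] times the rank-1 matrix [1, -3] ∘ [2, 1]. So T has rank 1 (it is nonzero).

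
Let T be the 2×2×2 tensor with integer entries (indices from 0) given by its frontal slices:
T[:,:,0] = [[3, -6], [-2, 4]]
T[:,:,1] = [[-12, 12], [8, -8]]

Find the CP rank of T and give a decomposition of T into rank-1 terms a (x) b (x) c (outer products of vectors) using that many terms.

rank(T) = 2

Lower bound: the mode-2 unfolding of T (rows indexed by j, columns by (i,k) = (0,0), (0,1), (1,0), (1,1)) is [[3, -12, -2, 8], [-6, 12, 4, -8]].
There the 2×2 minor on rows j ∈ {0, 1}, columns (i,k) ∈ {(0,0), (0,1)} is det [[3, -12], [-6, 12]] = -36 ≠ 0, so this unfolding has rank ≥ 2; CP rank is at least every unfolding rank, so rank(T) ≥ 2. (Unfolding ranks only ever bound the CP rank from below — rank(T) can be strictly larger than all of them — so the matching upper bound has to come from an explicit 2-term decomposition.)
Upper bound — finding two terms. Every mode-1 slice of T is a multiple of one matrix: T[i,:,:] = a[i]·M with a = (3, -2) and M = [[1, -4], [-2, 4]] (rows indexed by j, columns by k). So it suffices to write M as a sum of two rank-1 matrices.
Splitting M by its rows (j = 0, 1), M = (1, 0)(1, -4)ᵀ + (0, 1)(-2, 4)ᵀ.
Hence T = (3, -2) (x) (1, 0) (x) (1, -4) + (3, -2) (x) (0, 1) (x) (-2, 4), so rank(T) ≤ 2.
These bounds meet, so rank(T) = 2.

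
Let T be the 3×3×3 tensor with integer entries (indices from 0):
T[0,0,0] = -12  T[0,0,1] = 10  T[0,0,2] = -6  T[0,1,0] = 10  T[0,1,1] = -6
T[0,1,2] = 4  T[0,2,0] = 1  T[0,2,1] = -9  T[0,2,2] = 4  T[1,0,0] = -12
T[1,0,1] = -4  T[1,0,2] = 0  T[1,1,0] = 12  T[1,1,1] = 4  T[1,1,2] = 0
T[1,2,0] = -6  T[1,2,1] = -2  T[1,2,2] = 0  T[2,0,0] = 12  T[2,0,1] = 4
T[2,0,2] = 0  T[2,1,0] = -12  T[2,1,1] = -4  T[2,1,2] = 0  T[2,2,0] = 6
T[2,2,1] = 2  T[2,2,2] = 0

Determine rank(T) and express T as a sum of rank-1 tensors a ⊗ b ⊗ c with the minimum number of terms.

Lower bound: the mode-3 unfolding of T (rows indexed by k, columns by (i,j) = (0,0), (0,1), (0,2), (1,0), (1,1), (1,2), (2,0), (2,1), (2,2)) is [[-12, 10, 1, -12, 12, -6, 12, -12, 6], [10, -6, -9, -4, 4, -2, 4, -4, 2], [-6, 4, 4, 0, 0, 0, 0, 0, 0]].
There the 2×2 minor on rows k ∈ {0, 1}, columns (i,j) ∈ {(0,0), (0,1)} is det [[-12, 10], [10, -6]] = -28 ≠ 0, so this unfolding has rank ≥ 2; CP rank is at least every unfolding rank, so rank(T) ≥ 2. (Flattening ranks never certify an upper bound on CP rank; for that we must actually write T with 2 rank-1 terms.)
Upper bound — finding two terms. Write S_k = T[:,:,k] for the frontal slices: S₀ = [[-12, 10, 1], [-12, 12, -6], [12, -12, 6]], S₁ = [[10, -6, -9], [-4, 4, -2], [4, -4, 2]], S₂ = [[-6, 4, 4], [0, 0, 0], [0, 0, 0]].
If T = a₁ ⊗ b₁ ⊗ c₁ + a₂ ⊗ b₂ ⊗ c₂ then each S_k = c₁[k]·a₁b₁ᵀ + c₂[k]·a₂b₂ᵀ. S₀ and S₁ are linearly independent, so a₁b₁ᵀ and a₂b₂ᵀ must span the same plane of matrices: they are the rank-1 matrices of the form x·S₀ + y·S₁.
The 2×2 minor of x·S₀ + y·S₁ on rows {0,1}, columns {0,1} is −24·x² + 40·xy + 16·y² = (-8)·(x − 2·y)(3·x + y), vanishing at (x:y) = (2:1) and (1:-3).
M₁ = 2·S₀ + S₁ = [[-14, 14, -7], [-28, 28, -14], [28, -28, 14]] = (-7)·(1, 2, -2)(2, -2, 1)ᵀ and M₂ = S₀ − 3·S₁ = [[-42, 28, 28], [0, 0, 0], [0, 0, 0]] = (-14)·(1, 0, 0)(3, -2, -2)ᵀ, so take a₁ = (1, 2, -2), b₁ = (2, -2, 1), a₂ = (1, 0, 0), b₂ = (3, -2, -2).
Each slice is an integer combination of E₁ = a₁b₁ᵀ and E₂ = a₂b₂ᵀ: S₀ = −3·E₁ − 2·E₂, S₁ = −E₁ + 4·E₂, S₂ = −2·E₂; reading off coefficients, c₁ = (-3, -1, 0) and c₂ = (-2, 4, -2).
Hence T = (1, 2, -2) ⊗ (2, -2, 1) ⊗ (-3, -1, 0) + (1, 0, 0) ⊗ (3, -2, -2) ⊗ (-2, 4, -2), so rank(T) ≤ 2.
These bounds meet, so rank(T) = 2.

rank(T) = 2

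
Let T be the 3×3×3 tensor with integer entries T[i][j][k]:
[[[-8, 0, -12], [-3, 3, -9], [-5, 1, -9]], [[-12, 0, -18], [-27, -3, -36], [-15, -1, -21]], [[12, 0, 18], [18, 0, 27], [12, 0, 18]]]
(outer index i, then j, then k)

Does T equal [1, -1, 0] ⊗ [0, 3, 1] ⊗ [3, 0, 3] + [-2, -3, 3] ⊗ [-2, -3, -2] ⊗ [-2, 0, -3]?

No

Reconstruct entry (0,1,1) from the claimed factors: Σₗ aₗ[0]bₗ[1]cₗ[1] = (1)·(3)·(0) + (-2)·(-3)·(0) = 0, but T[0,1,1] = 3. The claim is false.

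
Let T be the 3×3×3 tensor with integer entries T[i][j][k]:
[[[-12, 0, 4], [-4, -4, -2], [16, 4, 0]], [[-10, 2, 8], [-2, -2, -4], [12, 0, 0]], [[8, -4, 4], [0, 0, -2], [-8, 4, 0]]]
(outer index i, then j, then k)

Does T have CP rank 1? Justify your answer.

The mode-3 unfolding of T (rows indexed by k, columns by (i,j) = (0,0), (0,1), (0,2), (1,0), (1,1), (1,2), (2,0), (2,1), (2,2)) is [[-12, -4, 16, -10, -2, 12, 8, 0, -8], [0, -4, 4, 2, -2, 0, -4, 0, 4], [4, -2, 0, 8, -4, 0, 4, -2, 0]].
There the 3×3 minor on rows k ∈ {0, 1, 2}, columns (i,j) ∈ {(0,0), (0,1), (0,2)} is det [[-12, -4, 16], [0, -4, 4], [4, -2, 0]] = 96 ≠ 0, so this unfolding has rank ≥ 3; CP rank is at least every unfolding rank, so rank(T) ≥ 3.
In particular rank(T) ≥ 3 > 1, so T is not rank-1.

No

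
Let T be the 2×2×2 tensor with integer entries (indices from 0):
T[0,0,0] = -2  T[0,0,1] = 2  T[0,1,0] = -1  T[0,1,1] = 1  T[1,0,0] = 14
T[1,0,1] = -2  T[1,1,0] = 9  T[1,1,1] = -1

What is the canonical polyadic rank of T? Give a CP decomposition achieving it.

rank(T) = 2

Lower bound: the mode-2 unfolding of T (rows indexed by j, columns by (i,k) = (0,0), (0,1), (1,0), (1,1)) is [[-2, 2, 14, -2], [-1, 1, 9, -1]].
There the 2×2 minor on rows j ∈ {0, 1}, columns (i,k) ∈ {(0,0), (1,0)} is det [[-2, 14], [-1, 9]] = -4 ≠ 0, so this unfolding has rank ≥ 2; CP rank is at least every unfolding rank, so rank(T) ≥ 2. (Unfolding ranks only ever bound the CP rank from below — rank(T) can be strictly larger than all of them — so the matching upper bound has to come from an explicit 2-term decomposition.)
Upper bound — finding two terms. Write S_k = T[:,:,k] for the frontal slices: S₀ = [[-2, -1], [14, 9]], S₁ = [[2, 1], [-2, -1]].
If T = a₁ ⊗ b₁ ⊗ c₁ + a₂ ⊗ b₂ ⊗ c₂ then each S_k = c₁[k]·a₁b₁ᵀ + c₂[k]·a₂b₂ᵀ. S₀ and S₁ are linearly independent, so a₁b₁ᵀ and a₂b₂ᵀ must span the same plane of matrices: they are the rank-1 matrices of the form x·S₀ + y·S₁.
det(x·S₀ + y·S₁) is −4·x² + 4·xy = (-4)·(x − y)(x), vanishing at (x:y) = (1:1) and (0:1).
M₁ = S₀ + S₁ = [[0, 0], [12, 8]] = 4·[0, 1][3, 2]ᵀ and M₂ = S₁ = [[2, 1], [-2, -1]] = [1, -1][2, 1]ᵀ, so take a₁ = [0, 1], b₁ = [3, 2], a₂ = [1, -1], b₂ = [2, 1].
Each slice is an integer combination of E₁ = a₁b₁ᵀ and E₂ = a₂b₂ᵀ: S₀ = 4·E₁ − E₂, S₁ = E₂; reading off coefficients, c₁ = [4, 0] and c₂ = [-1, 1].
Hence T = [0, 1] ⊗ [3, 2] ⊗ [4, 0] + [1, -1] ⊗ [2, 1] ⊗ [-1, 1], so rank(T) ≤ 2.
These bounds meet, so rank(T) = 2.
Check entry T[0,0,0] = -2: (0)·(3)·(4) + (1)·(2)·(-1) = -2.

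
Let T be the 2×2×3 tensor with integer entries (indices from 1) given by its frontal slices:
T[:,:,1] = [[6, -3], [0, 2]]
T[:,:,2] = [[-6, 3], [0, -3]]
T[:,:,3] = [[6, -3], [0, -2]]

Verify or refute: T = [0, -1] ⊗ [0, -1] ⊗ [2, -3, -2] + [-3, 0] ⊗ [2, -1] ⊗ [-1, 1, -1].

Yes

Reconstruct entrywise from the claimed factors. For example, T[2,1,1] = 0 and Σₗ aₗ[2]bₗ[1]cₗ[1] = (-1)·(0)·(2) + (0)·(2)·(-1) = 0; checking all 12 entries, every one matches. The claim holds.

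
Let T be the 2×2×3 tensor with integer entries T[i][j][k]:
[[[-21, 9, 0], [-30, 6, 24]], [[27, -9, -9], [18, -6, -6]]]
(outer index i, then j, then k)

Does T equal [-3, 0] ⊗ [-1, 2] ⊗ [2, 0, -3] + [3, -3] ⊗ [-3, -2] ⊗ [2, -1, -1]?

Reconstruct entry (0,0,0) from the claimed factors: Σₗ aₗ[0]bₗ[0]cₗ[0] = (-3)·(-1)·(2) + (3)·(-3)·(2) = -12, but T[0,0,0] = -21. The claim is false.

No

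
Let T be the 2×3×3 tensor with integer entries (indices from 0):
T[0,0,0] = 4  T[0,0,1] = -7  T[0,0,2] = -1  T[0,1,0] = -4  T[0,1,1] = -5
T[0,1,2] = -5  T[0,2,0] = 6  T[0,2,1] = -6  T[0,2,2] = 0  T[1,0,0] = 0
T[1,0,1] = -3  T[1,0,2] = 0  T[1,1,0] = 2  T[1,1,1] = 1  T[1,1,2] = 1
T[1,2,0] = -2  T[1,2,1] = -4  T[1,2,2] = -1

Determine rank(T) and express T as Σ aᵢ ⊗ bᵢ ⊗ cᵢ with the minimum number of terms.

Lower bound: the mode-2 unfolding of T (rows indexed by j, columns by (i,k) = (0,0), (0,1), (0,2), (1,0), (1,1), (1,2)) is [[4, -7, -1, 0, -3, 0], [-4, -5, -5, 2, 1, 1], [6, -6, 0, -2, -4, -1]].
There the 3×3 minor on rows j ∈ {0, 1, 2}, columns (i,k) ∈ {(0,0), (0,1), (0,2)} is det [[4, -7, -1], [-4, -5, -5], [6, -6, 0]] = 36 ≠ 0, so this unfolding has rank ≥ 3; CP rank is at least every unfolding rank, so rank(T) ≥ 3. (This is only a lower bound: in general the CP rank may exceed every unfolding rank, so we still need to exhibit 3 rank-1 terms summing to T.)
Upper bound: T is a sum of 3 rank-1 terms, T = [1, -1] ⊗ [1, -1, 2] ⊗ [2, 1, 1] + [1, 0] ⊗ [1, 1, 1] ⊗ [-2, -4, -4] + [2, 1] ⊗ [1, 0, 1] ⊗ [2, -2, 1] (one valid choice — decompositions are not unique — normalised so each a, b is primitive with positive first nonzero entry; check it by expanding all entries), so rank(T) ≤ 3.
These bounds meet, so rank(T) = 3.

rank(T) = 3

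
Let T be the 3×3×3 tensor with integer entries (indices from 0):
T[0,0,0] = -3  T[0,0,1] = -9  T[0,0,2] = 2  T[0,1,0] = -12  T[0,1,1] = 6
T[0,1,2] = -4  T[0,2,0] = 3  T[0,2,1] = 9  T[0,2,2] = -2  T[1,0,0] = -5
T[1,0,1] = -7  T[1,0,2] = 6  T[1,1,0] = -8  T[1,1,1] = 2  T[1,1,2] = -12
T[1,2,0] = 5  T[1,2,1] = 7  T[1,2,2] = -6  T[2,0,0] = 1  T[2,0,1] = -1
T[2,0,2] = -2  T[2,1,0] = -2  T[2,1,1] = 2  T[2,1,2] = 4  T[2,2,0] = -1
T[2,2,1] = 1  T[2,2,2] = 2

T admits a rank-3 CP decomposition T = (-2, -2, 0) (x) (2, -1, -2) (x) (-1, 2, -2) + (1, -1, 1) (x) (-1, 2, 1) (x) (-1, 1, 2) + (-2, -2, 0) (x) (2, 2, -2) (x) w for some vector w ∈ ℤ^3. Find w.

Subtract the known terms from T to get the rank-1 residual R = (-2, -2, 0) (x) (2, 2, -2) (x) w, so R[i,j,k] = a[i]·b[j]·w[k]. Pick indices with nonzero a[0]·b[0] = (-2)·(2) = -4. Only the fibre through (0,0,·) is needed: R[0,0,:] = T[0,0,:] − Σₗ aₗ[0]bₗ[0]cₗ = [-3, -9, 2] − (-2)·(2)·(-1, 2, -2) − (1)·(-1)·(-1, 1, 2) = [-8, 0, -4]. Then w[k] = R[0,0,k] / -4 for each k, giving w = [-8, 0, -4] / -4 = (2, 0, 1).

w = (2, 0, 1)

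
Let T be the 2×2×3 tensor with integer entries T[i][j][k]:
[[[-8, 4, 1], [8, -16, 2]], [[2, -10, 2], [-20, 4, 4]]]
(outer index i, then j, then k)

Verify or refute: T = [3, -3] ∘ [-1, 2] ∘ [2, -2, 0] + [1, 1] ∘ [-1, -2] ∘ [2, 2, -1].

Reconstruct entry (1,0,0) from the claimed factors: Σₗ aₗ[1]bₗ[0]cₗ[0] = (-3)·(-1)·(2) + (1)·(-1)·(2) = 4, but T[1,0,0] = 2. The claim is false.

No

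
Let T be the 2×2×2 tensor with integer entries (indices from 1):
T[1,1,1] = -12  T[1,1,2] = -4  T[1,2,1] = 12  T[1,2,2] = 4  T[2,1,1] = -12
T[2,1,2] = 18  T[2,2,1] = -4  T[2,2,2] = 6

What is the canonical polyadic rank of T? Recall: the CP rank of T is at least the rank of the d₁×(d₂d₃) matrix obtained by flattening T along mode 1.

Lower bound: the mode-3 unfolding of T (rows indexed by k, columns by (i,j) = (1,1), (1,2), (2,1), (2,2)) is [[-12, 12, -12, -4], [-4, 4, 18, 6]].
There the 2×2 minor on rows k ∈ {1, 2}, columns (i,j) ∈ {(1,1), (2,1)} is det [[-12, -12], [-4, 18]] = -264 ≠ 0, so this unfolding has rank ≥ 2; CP rank is at least every unfolding rank, so rank(T) ≥ 2. (Flattening ranks never certify an upper bound on CP rank; for that we must actually write T with 2 rank-1 terms.)
Upper bound — finding two terms. Write S_k = T[:,:,k] for the frontal slices: S₁ = [[-12, 12], [-12, -4]], S₂ = [[-4, 4], [18, 6]].
If T = a₁ (x) b₁ (x) c₁ + a₂ (x) b₂ (x) c₂ then each S_k = c₁[k]·a₁b₁ᵀ + c₂[k]·a₂b₂ᵀ. S₁ and S₂ are linearly independent, so a₁b₁ᵀ and a₂b₂ᵀ must span the same plane of matrices: they are the rank-1 matrices of the form x·S₁ + y·S₂.
det(x·S₁ + y·S₂) is 192·x² − 224·xy − 96·y² = 32·(2·x − 3·y)(3·x + y), vanishing at (x:y) = (3:2) and (1:-3).
M₁ = 3·S₁ + 2·S₂ = [[-44, 44], [0, 0]] = (-44)·[1, 0][1, -1]ᵀ and M₂ = S₁ − 3·S₂ = [[0, 0], [-66, -22]] = (-22)·[0, 1][3, 1]ᵀ, so take a₁ = [1, 0], b₁ = [1, -1], a₂ = [0, 1], b₂ = [3, 1].
Each slice is an integer combination of E₁ = a₁b₁ᵀ and E₂ = a₂b₂ᵀ: S₁ = −12·E₁ − 4·E₂, S₂ = −4·E₁ + 6·E₂; reading off coefficients, c₁ = [-12, -4] and c₂ = [-4, 6].
Hence T = [1, 0] (x) [1, -1] (x) [-12, -4] + [0, 1] (x) [3, 1] (x) [-4, 6], so rank(T) ≤ 2.
These bounds meet, so rank(T) = 2.

2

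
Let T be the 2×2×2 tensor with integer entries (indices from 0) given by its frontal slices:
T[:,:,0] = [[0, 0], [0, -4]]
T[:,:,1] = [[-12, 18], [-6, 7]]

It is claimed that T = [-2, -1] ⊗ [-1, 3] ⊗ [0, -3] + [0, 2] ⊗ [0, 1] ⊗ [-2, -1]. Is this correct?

No

Reconstruct entry (0,0,1) from the claimed factors: Σₗ aₗ[0]bₗ[0]cₗ[1] = (-2)·(-1)·(-3) + (0)·(0)·(-1) = -6, but T[0,0,1] = -12. The claim is false.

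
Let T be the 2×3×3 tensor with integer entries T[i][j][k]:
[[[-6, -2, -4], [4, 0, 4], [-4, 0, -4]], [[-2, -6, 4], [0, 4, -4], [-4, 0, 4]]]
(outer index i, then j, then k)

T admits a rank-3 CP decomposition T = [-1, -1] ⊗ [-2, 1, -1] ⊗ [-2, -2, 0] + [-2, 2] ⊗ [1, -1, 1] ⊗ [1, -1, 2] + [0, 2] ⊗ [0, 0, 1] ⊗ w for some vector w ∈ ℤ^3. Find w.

Subtract the known terms from T to get the rank-1 residual R = [0, 2] ⊗ [0, 0, 1] ⊗ w, so R[i,j,k] = a[i]·b[j]·w[k]. Pick indices with nonzero a[1]·b[2] = (2)·(1) = 2. Only the fibre through (1,2,·) is needed: R[1,2,:] = T[1,2,:] − Σₗ aₗ[1]bₗ[2]cₗ = [-4, 0, 4] − (-1)·(-1)·[-2, -2, 0] − (2)·(1)·[1, -1, 2] = [-4, 4, 0]. Then w[k] = R[1,2,k] / 2 for each k, giving w = [-4, 4, 0] / 2 = [-2, 2, 0].

w = [-2, 2, 0]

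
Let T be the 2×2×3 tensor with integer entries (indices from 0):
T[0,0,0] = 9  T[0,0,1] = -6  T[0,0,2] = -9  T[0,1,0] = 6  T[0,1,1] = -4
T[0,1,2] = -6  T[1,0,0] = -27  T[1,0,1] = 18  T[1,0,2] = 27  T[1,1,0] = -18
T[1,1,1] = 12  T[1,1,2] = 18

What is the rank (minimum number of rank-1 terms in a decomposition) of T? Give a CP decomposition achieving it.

rank(T) = 1

Lower bound: T ≠ 0 (e.g. T[0,0,0] = 9), so rank(T) ≥ 1.
Upper bound: if T = a ⊗ b ⊗ c then every fibre of T is a multiple of the corresponding factor, so read the factors off the fibres through the nonzero entry T[0,0,0] = 9.
The mode-1 fibre T[:,0,0] = [9, -27] gives a = (1, -3) (primitive direction); the mode-2 fibre T[0,:,0] = [9, 6] gives b = (3, 2); then c[k] = T[0,0,k] / (a[0]·b[0]) = [9, -6, -9] / 3 = (3, -2, -3).
Expanding (1, -3) ⊗ (3, 2) ⊗ (3, -2, -3) reproduces all 12 entries of T, so T = (1, -3) ⊗ (3, 2) ⊗ (3, -2, -3) and rank(T) ≤ 1.
These bounds meet, so rank(T) = 1.
Check entry T[1,0,1] = 18: (-3)·(3)·(-2) = 18.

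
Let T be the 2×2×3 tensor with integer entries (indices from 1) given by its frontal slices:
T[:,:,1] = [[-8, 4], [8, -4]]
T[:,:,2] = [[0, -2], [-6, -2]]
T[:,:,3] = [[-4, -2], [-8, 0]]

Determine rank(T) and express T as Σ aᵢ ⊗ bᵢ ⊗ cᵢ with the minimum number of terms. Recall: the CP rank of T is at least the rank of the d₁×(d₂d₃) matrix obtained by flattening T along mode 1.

Lower bound: the mode-3 unfolding of T (rows indexed by k, columns by (i,j) = (1,1), (1,2), (2,1), (2,2)) is [[-8, 4, 8, -4], [0, -2, -6, -2], [-4, -2, -8, 0]].
There the 3×3 minor on rows k ∈ {1, 2, 3}, columns (i,j) ∈ {(1,1), (1,2), (2,2)} is det [[-8, 4, -4], [0, -2, -2], [-4, -2, 0]] = 96 ≠ 0, so this unfolding has rank ≥ 3; CP rank is at least every unfolding rank, so rank(T) ≥ 3. (Unfolding ranks only ever bound the CP rank from below — rank(T) can be strictly larger than all of them — so the matching upper bound has to come from an explicit 3-term decomposition.)
Upper bound: T is a sum of 3 rank-1 terms, T = (0, 1) ⊗ (0, 1) ⊗ (0, -4, -2) + (1, -1) ⊗ (2, -1) ⊗ (-4, 2, 2) + (2, 1) ⊗ (1, 0) ⊗ (0, -2, -4) (one valid choice — decompositions are not unique — normalised so each a, b is primitive with positive first nonzero entry; check it by expanding all entries), so rank(T) ≤ 3.
These bounds meet, so rank(T) = 3.
Check entry T[2,2,2] = -2: (1)·(1)·(-4) + (-1)·(-1)·(2) + (1)·(0)·(-2) = -2.

rank(T) = 3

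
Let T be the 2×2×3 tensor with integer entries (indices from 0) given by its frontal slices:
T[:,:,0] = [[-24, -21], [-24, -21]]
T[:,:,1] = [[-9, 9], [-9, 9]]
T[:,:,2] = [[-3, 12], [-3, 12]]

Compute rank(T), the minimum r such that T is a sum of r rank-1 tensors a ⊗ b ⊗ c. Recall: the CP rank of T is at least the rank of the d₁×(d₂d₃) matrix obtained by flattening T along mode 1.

2

Lower bound: the mode-3 unfolding of T (rows indexed by k, columns by (i,j) = (0,0), (0,1), (1,0), (1,1)) is [[-24, -21, -24, -21], [-9, 9, -9, 9], [-3, 12, -3, 12]].
There the 2×2 minor on rows k ∈ {0, 1}, columns (i,j) ∈ {(0,0), (0,1)} is det [[-24, -21], [-9, 9]] = -405 ≠ 0, so this unfolding has rank ≥ 2; CP rank is at least every unfolding rank, so rank(T) ≥ 2. (This is only a lower bound: in general the CP rank may exceed every unfolding rank, so we still need to exhibit 2 rank-1 terms summing to T.)
Upper bound — finding two terms. Every mode-1 slice of T is a multiple of one matrix: T[i,:,:] = a[i]·M with a = [1, 1] and M = [[-24, -9, -3], [-21, 9, 12]] (rows indexed by j, columns by k). So it suffices to write M as a sum of two rank-1 matrices.
Splitting M by its rows (j = 0, 1), M = [1, 0][-24, -9, -3]ᵀ + [0, 1][-21, 9, 12]ᵀ.
Hence T = [1, 1] ⊗ [1, 0] ⊗ [-24, -9, -3] + [1, 1] ⊗ [0, 1] ⊗ [-21, 9, 12], so rank(T) ≤ 2.
These bounds meet, so rank(T) = 2.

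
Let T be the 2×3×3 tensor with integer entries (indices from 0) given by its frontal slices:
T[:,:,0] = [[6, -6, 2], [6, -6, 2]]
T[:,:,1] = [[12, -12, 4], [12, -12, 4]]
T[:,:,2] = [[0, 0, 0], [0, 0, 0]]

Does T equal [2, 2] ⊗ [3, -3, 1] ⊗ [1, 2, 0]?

Yes

Reconstruct entrywise from the claimed factors. For example, T[1,2,1] = 4 and Σₗ aₗ[1]bₗ[2]cₗ[1] = (2)·(1)·(2) = 4; checking all 18 entries, every one matches. The claim holds.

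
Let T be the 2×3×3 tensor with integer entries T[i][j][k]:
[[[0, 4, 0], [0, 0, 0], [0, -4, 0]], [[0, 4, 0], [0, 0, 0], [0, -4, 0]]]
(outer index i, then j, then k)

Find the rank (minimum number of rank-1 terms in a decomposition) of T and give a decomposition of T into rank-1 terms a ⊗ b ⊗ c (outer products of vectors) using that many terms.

rank(T) = 1

Lower bound: T ≠ 0 (e.g. T[0,0,1] = 4), so rank(T) ≥ 1.
Upper bound: if T = a ⊗ b ⊗ c then every fibre of T is a multiple of the corresponding factor, so read the factors off the fibres through the nonzero entry T[0,0,1] = 4.
The mode-1 fibre T[:,0,1] = [4, 4] gives a = [1, 1] (primitive direction); the mode-2 fibre T[0,:,1] = [4, 0, -4] gives b = [1, 0, -1]; then c[k] = T[0,0,k] / (a[0]·b[0]) = [0, 4, 0] / 1 = [0, 4, 0].
Expanding [1, 1] ⊗ [1, 0, -1] ⊗ [0, 4, 0] reproduces all 18 entries of T, so T = [1, 1] ⊗ [1, 0, -1] ⊗ [0, 4, 0] and rank(T) ≤ 1.
These bounds meet, so rank(T) = 1.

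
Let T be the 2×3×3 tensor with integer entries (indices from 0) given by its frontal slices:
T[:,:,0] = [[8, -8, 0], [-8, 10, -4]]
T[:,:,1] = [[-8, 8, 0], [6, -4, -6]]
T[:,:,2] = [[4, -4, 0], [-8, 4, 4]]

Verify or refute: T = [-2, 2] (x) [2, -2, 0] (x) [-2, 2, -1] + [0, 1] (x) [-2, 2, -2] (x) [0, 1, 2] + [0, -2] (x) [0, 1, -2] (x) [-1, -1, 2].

Reconstruct entrywise from the claimed factors. For example, T[1,0,1] = 6 and Σₗ aₗ[1]bₗ[0]cₗ[1] = (2)·(2)·(2) + (1)·(-2)·(1) + (-2)·(0)·(-1) = 6; checking all 18 entries, every one matches. The claim holds.

Yes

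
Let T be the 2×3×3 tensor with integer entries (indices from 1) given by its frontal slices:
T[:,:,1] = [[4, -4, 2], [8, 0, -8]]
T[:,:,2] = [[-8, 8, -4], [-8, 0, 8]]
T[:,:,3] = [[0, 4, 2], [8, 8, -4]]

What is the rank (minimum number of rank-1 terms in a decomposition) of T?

Lower bound: the mode-3 unfolding of T (rows indexed by k, columns by (i,j) = (1,1), (1,2), (1,3), (2,1), (2,2), (2,3)) is [[4, -4, 2, 8, 0, -8], [-8, 8, -4, -8, 0, 8], [0, 4, 2, 8, 8, -4]].
There the 3×3 minor on rows k ∈ {1, 2, 3}, columns (i,j) ∈ {(1,1), (1,2), (2,1)} is det [[4, -4, 8], [-8, 8, -8], [0, 4, 8]] = -128 ≠ 0, so this unfolding has rank ≥ 3; CP rank is at least every unfolding rank, so rank(T) ≥ 3. (Unfolding ranks only ever bound the CP rank from below — rank(T) can be strictly larger than all of them — so the matching upper bound has to come from an explicit 3-term decomposition.)
Upper bound: T is a sum of 3 rank-1 terms, T = [0, 1] ⊗ [1, 0, -1] ⊗ [8, -8, 8] + [1, 0] ⊗ [2, -2, 1] ⊗ [2, -4, 0] + [1, 2] ⊗ [0, 2, 1] ⊗ [0, 0, 2] (one valid choice — decompositions are not unique — normalised so each a, b is primitive with positive first nonzero entry; check it by expanding all entries), so rank(T) ≤ 3.
These bounds meet, so rank(T) = 3.

3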